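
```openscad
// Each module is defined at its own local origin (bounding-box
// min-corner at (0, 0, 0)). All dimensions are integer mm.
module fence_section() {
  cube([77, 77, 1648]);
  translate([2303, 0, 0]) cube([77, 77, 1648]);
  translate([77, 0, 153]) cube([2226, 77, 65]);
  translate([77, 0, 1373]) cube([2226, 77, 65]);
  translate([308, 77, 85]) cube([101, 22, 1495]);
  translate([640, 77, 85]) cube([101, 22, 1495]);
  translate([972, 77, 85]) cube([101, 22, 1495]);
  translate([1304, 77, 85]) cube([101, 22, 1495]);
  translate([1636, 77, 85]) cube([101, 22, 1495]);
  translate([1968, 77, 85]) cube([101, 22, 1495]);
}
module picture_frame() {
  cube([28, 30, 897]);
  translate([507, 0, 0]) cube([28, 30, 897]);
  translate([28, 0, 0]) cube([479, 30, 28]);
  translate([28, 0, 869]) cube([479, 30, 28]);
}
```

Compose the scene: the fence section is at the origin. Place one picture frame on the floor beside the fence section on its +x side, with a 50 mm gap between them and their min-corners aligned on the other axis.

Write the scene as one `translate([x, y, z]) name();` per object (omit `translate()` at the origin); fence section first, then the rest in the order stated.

fence_section();
translate([2430, 0, 0]) picture_frame();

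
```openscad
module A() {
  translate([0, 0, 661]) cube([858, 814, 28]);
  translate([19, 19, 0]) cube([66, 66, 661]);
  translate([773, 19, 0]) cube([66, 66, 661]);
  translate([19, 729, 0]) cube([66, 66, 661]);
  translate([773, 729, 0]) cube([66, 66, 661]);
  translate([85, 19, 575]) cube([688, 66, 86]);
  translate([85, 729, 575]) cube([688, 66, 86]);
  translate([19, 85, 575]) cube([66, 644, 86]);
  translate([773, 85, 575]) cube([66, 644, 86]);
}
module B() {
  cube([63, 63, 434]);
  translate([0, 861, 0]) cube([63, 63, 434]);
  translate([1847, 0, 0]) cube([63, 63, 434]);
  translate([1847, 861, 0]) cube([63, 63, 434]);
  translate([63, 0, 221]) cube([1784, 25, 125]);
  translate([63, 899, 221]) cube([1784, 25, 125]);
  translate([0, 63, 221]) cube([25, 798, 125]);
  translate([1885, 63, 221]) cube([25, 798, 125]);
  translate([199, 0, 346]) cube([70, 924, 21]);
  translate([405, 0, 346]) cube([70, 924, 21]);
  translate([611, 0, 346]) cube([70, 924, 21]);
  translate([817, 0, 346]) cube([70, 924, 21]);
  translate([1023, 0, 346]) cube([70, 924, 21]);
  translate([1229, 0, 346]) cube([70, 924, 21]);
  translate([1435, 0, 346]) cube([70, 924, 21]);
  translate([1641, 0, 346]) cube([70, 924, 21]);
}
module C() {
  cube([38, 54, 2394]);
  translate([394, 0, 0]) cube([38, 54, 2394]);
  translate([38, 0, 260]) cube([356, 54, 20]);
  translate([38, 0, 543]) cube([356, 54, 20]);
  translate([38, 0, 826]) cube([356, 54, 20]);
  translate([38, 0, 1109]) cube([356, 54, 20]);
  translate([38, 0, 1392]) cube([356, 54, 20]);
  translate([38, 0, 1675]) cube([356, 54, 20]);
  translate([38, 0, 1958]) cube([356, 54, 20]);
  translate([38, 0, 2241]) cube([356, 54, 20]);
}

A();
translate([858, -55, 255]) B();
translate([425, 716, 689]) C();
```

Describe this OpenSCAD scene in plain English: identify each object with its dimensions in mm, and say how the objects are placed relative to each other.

A is a rectangular dining table. The top is 858×814×28 mm with its upper surface at z = 689 mm. It stands on four 66×66 mm square legs, each inset 19 mm from the nearest pair of top edges, running from the floor to the underside of the top. Four apron rails, 66 mm thick and 86 mm tall, run between adjacent legs with their top edges flush with the underside of the top and their outer faces flush with the legs' outer faces.

B is a bed frame 1910 mm long (x) by 924 mm wide (y). Four 63×63 mm corner posts, 434 mm tall, at the corners of the footprint. Four rails of 25 mm thickness and 125 mm height run between adjacent posts with their undersides at z = 221 mm, their outer faces flush with the outside of the frame (the two x-running rails run between the posts' inner faces; the two y-running rails run between the posts' inner faces). 8 slats, each 70 mm wide (x) and 21 mm thick, lie across the top of the two x-running rails, running the full 924 mm width of the frame in y; the slats are evenly spaced along x between the inner faces of the end posts with equal gaps (rounded down to the nearest mm) at the −x end and between each pair — any rounding remainder accumulates at the +x end.

C is a wooden ladder with two side rails of 38×54 mm section and 2394 mm height, set 432 mm apart overall. Between them run 8 rectangular rungs (54 mm deep, 20 mm thick), front faces flush with the rails' −y face. The bottom of the first rung is 260 mm above the floor and each subsequent rung is 283 mm higher than the one below.

The bed frame is beside the table with their tops flush at z = 689. The ladder is on top of the table.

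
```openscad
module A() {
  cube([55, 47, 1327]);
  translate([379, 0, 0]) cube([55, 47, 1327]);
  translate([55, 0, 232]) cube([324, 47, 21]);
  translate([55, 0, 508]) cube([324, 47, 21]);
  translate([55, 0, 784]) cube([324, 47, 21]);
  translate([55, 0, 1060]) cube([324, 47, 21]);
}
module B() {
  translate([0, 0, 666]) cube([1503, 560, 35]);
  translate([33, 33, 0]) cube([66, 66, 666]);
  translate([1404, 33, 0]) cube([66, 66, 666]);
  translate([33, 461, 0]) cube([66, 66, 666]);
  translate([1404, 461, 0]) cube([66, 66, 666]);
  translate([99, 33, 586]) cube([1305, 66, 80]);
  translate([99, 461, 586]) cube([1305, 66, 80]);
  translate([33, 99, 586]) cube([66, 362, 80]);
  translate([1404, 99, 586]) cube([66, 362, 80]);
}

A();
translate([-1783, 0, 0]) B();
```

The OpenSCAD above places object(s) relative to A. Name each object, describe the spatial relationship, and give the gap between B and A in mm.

The table's nearest face is 280 mm from the ladder's −x face.

A is a ladder. B is a table. The table is on the floor beside the ladder on its −x side. The gap between the table and the ladder is 280 mm.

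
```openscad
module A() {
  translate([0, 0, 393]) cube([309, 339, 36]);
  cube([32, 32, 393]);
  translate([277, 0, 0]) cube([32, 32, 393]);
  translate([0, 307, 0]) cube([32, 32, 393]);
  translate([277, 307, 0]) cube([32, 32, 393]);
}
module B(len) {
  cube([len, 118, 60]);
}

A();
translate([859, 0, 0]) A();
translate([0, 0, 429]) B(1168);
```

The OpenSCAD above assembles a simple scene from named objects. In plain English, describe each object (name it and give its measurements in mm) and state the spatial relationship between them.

A is a four-legged stool. The seat is a 309×339×36 mm slab whose top surface is at z = 429 mm; four square legs, each 32×32 mm in cross-section, run from the floor (z = 0) to the underside of the seat, each flush with a corner of the seat.

B is a rectangular beam 1168 mm long (x), 118 mm deep (y), 60 mm thick (z).

The beam spans the tops of two stools placed 550 mm apart, resting at z = 429 mm.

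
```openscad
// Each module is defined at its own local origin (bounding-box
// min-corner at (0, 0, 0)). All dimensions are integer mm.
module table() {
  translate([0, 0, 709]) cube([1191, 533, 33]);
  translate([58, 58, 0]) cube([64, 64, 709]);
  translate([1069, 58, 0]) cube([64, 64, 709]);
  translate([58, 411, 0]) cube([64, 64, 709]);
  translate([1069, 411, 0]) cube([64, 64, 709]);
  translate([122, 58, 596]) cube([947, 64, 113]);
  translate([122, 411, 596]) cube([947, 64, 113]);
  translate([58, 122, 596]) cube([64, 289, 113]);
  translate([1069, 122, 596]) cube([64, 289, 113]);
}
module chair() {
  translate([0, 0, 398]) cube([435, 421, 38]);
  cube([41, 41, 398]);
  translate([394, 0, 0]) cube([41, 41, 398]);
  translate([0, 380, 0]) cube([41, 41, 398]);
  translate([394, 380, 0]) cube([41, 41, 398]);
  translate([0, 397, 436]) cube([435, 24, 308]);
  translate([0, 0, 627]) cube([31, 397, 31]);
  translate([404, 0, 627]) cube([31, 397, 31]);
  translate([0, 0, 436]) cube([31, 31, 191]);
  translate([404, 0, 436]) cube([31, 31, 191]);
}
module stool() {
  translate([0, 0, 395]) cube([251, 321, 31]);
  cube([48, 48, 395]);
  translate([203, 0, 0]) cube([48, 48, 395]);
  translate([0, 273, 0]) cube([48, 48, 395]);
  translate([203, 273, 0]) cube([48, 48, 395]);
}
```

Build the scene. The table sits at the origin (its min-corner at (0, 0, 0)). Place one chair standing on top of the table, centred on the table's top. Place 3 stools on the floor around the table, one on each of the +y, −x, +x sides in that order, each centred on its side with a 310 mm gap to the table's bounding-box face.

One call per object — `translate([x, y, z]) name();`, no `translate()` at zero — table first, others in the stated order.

table();
translate([378, 56, 742]) chair();
translate([470, 843, 0]) stool();
translate([-561, 106, 0]) stool();
translate([1501, 106, 0]) stool();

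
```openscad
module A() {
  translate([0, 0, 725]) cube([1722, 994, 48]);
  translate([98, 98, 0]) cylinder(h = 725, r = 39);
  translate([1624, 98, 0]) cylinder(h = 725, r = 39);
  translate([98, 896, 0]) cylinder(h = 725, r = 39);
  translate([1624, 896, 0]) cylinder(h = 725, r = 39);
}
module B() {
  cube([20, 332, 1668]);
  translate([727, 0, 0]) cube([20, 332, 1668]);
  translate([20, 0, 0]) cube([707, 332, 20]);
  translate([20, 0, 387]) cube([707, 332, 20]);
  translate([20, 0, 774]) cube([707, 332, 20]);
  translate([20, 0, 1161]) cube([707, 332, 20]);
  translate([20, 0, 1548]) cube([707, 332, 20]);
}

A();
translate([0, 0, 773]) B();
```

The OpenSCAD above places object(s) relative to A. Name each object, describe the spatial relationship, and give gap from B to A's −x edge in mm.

The bookshelf's min-x is at 0; the table's min-x is 0; gap = 0 mm.

A is a table. B is a bookshelf. The bookshelf is on top of the table. The gap from the bookshelf to the table's −x edge is 0 mm.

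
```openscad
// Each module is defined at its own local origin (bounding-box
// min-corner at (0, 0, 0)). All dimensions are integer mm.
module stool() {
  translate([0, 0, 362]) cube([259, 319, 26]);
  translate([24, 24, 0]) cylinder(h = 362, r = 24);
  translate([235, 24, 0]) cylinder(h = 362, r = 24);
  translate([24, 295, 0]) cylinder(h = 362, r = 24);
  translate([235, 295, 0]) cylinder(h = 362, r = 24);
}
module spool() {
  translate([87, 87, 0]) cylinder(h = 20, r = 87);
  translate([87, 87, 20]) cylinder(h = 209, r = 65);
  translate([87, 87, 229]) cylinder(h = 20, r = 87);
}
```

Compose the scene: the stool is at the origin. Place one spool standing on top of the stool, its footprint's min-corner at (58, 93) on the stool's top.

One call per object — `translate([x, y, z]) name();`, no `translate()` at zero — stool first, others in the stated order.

stool();
translate([58, 93, 388]) spool();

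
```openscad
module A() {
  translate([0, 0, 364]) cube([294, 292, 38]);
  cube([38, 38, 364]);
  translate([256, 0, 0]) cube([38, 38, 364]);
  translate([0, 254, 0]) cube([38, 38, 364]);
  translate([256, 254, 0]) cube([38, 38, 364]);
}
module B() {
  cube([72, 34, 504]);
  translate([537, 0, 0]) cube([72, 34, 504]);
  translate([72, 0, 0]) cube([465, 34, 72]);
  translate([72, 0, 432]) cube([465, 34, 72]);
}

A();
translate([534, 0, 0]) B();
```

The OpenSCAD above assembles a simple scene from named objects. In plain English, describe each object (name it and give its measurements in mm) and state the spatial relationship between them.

A is a simple wooden stool: a rectangular seat 294 mm (x) by 292 mm (y), 38 mm thick, top face at z = 402 mm, on four square legs, each 38×38 mm in cross-section. The legs rest on z = 0, each flush with a corner of the seat.

B is a rectangular picture frame lying in the x–z plane (depth along y). The opening is 465 mm wide (x) by 360 mm tall (z), surrounded by a border 72 mm wide on all four sides. The frame is 34 mm deep and is made of two full-height vertical stiles with two horizontal rails fitted between them.

The picture frame is on the floor beside the stool on its +x side.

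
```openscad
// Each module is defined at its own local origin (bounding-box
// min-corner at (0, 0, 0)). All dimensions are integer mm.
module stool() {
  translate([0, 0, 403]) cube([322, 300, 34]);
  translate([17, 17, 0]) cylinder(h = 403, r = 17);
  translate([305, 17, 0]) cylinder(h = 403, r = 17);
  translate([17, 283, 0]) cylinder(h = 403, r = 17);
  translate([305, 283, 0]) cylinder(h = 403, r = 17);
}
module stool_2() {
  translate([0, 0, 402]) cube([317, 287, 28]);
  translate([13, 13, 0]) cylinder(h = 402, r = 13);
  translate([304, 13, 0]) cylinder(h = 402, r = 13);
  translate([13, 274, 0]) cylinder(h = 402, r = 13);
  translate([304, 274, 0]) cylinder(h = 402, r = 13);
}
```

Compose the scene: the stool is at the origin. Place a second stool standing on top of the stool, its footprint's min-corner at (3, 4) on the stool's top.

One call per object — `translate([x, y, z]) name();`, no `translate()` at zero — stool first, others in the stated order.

stool();
translate([3, 4, 437]) stool_2();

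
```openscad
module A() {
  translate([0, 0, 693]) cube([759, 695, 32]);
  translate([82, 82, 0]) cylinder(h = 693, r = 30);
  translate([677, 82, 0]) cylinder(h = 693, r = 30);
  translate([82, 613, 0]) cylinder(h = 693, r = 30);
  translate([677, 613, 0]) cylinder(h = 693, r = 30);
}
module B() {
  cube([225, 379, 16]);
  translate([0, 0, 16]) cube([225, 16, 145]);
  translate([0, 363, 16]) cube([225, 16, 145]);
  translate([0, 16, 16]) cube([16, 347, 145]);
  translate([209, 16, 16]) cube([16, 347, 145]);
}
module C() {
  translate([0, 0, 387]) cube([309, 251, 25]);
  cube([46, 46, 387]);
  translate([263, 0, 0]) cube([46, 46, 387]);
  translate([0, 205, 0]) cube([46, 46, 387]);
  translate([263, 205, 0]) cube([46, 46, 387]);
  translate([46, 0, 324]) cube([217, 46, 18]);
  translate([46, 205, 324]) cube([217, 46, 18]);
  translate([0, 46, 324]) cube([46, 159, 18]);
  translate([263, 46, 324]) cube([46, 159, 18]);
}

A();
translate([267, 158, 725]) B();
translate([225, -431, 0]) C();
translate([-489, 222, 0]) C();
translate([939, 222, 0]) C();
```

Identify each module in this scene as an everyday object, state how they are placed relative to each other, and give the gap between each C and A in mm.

Each stool's nearest face is 180 mm from the table's bounding box.

A is a table. B is an open box. C is a stool. The open box is on top of the table, centred. Three stools sit around the table at the −y, −x, +x sides. The gap between each stool and the table is 180 mm.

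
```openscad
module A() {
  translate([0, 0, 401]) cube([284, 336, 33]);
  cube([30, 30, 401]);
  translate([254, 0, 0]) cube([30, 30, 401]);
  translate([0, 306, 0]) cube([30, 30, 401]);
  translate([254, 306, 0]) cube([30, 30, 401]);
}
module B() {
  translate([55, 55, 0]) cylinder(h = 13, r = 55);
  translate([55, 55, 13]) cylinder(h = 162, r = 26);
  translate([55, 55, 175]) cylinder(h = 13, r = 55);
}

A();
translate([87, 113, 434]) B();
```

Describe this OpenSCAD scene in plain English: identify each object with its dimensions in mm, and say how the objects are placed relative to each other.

A is a four-legged stool. The seat is a 284×336×33 mm slab whose top surface is at z = 434 mm; four square legs, each 30×30 mm in cross-section, run from the floor (z = 0) to the underside of the seat, each flush with a corner of the seat.

B is a spool: two coaxial disc flanges of radius 55 mm and thickness 13 mm, joined by a core cylinder of radius 26 mm and height 162 mm. The lower flange rests on z = 0 and the three cylinders share a vertical axis.

The spool is on top of the stool, centred.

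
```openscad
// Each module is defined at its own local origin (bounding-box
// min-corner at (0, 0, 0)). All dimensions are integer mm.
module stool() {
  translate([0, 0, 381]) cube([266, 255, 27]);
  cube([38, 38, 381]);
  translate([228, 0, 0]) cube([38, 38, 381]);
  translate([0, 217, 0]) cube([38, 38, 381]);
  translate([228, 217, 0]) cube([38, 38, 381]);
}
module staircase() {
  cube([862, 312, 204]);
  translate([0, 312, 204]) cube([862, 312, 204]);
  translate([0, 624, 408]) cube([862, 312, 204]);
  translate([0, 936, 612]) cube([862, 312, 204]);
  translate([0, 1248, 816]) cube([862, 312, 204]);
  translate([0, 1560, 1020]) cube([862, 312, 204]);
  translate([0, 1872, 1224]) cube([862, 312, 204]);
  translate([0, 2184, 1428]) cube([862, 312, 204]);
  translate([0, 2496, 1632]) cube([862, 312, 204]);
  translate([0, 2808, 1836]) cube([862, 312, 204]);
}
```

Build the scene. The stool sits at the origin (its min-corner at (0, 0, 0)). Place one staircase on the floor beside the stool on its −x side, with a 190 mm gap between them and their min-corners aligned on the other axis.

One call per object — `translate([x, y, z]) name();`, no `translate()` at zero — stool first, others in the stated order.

stool();
translate([-1052, 0, 0]) staircase();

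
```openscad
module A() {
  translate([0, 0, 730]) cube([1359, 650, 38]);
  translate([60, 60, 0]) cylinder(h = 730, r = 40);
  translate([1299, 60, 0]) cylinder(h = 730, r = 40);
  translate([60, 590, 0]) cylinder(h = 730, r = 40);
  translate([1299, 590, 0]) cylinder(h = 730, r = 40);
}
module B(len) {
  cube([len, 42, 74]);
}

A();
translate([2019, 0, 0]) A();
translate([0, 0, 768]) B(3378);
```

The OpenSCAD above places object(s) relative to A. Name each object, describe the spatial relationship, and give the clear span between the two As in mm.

A is a table. B is a beam. A beam spans the tops of two tables. The clear span between the two tables is 660 mm.

Second table starts at x = 2019; first ends at x = 1359; clear span = 2019 − 1359 = 660 mm.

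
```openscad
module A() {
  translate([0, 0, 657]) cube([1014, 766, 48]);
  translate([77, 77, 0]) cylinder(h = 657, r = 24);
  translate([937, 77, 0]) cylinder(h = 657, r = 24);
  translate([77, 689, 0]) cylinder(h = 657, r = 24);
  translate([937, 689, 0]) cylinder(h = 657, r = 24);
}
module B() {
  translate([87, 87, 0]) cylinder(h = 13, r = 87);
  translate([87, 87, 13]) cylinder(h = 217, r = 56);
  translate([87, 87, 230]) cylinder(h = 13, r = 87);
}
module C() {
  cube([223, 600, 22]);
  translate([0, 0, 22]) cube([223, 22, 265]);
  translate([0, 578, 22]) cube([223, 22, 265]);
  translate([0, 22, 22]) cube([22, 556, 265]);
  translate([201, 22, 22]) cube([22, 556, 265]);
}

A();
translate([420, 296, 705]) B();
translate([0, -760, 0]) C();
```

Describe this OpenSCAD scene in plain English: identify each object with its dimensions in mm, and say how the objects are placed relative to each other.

A is a table: top 1014 mm (x) × 766 mm (y), 48 mm thick, upper face at z = 705 mm, on four round legs of 48 mm diameter, each leg's bounding box inset 53 mm from the nearest pair of top edges, running from z = 0 to the bottom of the top.

B is a spool: two coaxial disc flanges of radius 87 mm and thickness 13 mm, joined by a core cylinder of radius 56 mm and height 217 mm. The lower flange rests on z = 0 and the three cylinders share a vertical axis.

C is an open storage box with external size 223×600×287 mm and wall thickness 22 mm (the base is also 22 mm thick). The base covers the whole footprint; the four walls stand on the base, with the y-facing walls full-width and the x-facing walls fitting between their inner faces.

The spool is on top of the table, centred. The open box is on the floor beside the table on its −y side.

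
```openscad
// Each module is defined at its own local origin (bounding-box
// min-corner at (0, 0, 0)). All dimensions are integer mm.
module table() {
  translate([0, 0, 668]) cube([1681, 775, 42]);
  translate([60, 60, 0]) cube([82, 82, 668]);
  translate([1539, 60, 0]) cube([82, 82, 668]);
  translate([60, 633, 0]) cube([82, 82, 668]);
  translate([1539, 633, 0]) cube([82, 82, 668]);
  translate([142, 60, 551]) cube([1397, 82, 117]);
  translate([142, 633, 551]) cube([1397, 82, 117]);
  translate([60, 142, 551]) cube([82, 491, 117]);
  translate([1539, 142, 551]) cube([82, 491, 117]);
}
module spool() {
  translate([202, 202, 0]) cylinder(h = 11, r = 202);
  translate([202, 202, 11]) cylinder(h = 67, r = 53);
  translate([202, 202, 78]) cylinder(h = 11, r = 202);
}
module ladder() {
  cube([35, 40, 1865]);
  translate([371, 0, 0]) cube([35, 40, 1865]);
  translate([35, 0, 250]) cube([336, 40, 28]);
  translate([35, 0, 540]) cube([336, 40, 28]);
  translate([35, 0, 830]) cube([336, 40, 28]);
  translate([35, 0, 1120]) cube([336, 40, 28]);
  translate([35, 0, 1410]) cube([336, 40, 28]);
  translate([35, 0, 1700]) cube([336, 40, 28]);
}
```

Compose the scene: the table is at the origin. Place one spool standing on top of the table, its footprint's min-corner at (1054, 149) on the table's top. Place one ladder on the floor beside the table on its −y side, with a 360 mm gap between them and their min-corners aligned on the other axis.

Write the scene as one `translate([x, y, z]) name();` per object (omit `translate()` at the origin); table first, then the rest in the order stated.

table();
translate([1054, 149, 710]) spool();
translate([0, -400, 0]) ladder();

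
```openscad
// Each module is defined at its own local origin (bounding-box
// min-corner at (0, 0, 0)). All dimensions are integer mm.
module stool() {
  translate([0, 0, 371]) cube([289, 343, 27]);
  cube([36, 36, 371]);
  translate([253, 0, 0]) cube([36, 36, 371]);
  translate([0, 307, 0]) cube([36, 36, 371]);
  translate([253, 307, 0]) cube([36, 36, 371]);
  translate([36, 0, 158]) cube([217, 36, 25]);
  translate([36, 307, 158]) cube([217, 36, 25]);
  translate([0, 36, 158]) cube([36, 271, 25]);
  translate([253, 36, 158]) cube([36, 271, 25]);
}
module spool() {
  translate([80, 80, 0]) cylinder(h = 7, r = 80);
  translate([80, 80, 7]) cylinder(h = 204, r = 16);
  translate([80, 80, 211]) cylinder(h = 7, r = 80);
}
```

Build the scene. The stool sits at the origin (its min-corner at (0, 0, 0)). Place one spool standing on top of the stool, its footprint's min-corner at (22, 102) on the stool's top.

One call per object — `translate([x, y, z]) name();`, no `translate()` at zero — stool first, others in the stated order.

stool();
translate([22, 102, 398]) spool();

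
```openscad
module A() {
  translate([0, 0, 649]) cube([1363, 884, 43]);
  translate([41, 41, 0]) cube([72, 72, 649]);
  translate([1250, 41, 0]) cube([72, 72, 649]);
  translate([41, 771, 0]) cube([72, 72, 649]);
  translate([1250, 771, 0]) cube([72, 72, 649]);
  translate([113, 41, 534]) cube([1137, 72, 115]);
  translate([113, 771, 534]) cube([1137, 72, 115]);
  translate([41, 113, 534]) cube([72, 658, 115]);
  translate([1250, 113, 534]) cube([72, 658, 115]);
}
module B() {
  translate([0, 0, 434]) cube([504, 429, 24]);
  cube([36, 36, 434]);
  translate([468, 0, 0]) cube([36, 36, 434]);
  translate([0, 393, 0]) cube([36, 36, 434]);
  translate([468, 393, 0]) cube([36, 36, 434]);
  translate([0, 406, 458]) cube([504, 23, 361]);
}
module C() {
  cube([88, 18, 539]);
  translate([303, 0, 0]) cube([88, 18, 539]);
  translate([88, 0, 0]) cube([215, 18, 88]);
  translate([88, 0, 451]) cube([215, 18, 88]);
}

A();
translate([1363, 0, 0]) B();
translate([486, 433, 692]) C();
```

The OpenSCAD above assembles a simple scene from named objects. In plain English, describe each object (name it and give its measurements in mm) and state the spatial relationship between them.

A is a table with a 1363×884 mm rectangular top, 43 mm thick, top surface at z = 692 mm, supported by four 72×72 mm square legs, each inset 41 mm from the nearest pair of top edges, running from the floor. Four apron rails, 72 mm thick and 115 mm tall, run between adjacent legs with their top edges flush with the underside of the top and their outer faces flush with the legs' outer faces.

B is a chair: 504×429 mm seat, 24 mm thick, top at z = 458 mm, on four 36 mm square corner legs flush with the seat edges. A 23 mm thick backrest slab spans the full seat width, extending 361 mm above the seat top, its back face flush with the seat's +y edge.

C is a picture frame with a 215×363 mm rectangular opening (x by z) and a uniform 88 mm border on every side. Frame depth is 18 mm along y. It is built from two vertical stiles running the full outside height and two horizontal rails spanning the gap between the stiles.

The chair is against the table's +x side, with their −y faces flush. The picture frame is on top of the table, centred.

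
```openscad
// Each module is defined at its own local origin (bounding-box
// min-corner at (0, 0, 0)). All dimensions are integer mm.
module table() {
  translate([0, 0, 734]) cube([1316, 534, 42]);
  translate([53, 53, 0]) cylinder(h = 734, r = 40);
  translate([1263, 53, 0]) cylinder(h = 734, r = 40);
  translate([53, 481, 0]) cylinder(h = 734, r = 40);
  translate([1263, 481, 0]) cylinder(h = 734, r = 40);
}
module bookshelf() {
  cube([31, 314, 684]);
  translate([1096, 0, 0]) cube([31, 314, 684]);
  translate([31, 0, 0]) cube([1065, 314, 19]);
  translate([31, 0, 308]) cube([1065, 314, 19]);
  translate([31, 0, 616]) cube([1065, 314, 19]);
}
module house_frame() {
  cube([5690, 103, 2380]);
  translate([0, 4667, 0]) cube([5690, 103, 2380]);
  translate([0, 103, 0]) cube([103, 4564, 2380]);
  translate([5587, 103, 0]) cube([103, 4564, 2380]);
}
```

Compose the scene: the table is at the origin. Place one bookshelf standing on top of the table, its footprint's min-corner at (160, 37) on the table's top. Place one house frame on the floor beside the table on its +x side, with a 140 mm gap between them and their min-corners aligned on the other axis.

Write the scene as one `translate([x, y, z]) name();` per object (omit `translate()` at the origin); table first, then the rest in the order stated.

table();
translate([160, 37, 776]) bookshelf();
translate([1456, 0, 0]) house_frame();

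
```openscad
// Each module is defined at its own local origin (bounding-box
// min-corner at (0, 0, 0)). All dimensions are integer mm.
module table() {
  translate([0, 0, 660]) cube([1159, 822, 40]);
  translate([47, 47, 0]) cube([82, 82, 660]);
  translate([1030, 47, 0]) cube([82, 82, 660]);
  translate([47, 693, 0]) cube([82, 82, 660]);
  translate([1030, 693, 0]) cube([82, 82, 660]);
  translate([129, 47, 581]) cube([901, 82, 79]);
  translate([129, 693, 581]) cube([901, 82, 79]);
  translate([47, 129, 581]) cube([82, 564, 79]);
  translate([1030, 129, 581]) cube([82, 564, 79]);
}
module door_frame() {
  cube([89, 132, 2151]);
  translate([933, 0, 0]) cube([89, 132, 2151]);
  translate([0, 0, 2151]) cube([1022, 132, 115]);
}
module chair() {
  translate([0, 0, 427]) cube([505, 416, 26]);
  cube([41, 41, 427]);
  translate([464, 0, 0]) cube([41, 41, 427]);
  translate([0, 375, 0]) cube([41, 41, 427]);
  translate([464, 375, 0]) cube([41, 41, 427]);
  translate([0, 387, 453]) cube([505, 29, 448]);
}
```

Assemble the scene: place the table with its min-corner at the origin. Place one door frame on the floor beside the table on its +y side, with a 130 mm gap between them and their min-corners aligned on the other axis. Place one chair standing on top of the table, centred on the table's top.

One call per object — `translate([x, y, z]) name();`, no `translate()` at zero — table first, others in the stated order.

table();
translate([0, 952, 0]) door_frame();
translate([327, 203, 700]) chair();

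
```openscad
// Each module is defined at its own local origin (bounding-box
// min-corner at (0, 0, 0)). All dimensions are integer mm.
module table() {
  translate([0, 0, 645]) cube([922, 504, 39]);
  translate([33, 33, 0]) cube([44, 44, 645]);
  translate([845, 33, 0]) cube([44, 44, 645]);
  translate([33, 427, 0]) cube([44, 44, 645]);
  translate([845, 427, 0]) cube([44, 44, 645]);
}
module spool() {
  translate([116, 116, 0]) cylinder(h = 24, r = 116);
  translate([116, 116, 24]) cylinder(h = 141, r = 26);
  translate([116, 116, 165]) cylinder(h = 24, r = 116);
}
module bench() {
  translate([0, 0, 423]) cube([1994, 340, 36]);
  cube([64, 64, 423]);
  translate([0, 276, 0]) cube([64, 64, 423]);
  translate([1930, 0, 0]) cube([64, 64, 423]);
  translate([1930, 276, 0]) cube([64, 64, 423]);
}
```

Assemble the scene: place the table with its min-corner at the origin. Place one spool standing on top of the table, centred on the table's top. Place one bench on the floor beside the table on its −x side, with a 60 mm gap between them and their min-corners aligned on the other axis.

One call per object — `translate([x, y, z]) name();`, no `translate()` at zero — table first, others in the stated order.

table();
translate([345, 136, 684]) spool();
translate([-2054, 0, 0]) bench();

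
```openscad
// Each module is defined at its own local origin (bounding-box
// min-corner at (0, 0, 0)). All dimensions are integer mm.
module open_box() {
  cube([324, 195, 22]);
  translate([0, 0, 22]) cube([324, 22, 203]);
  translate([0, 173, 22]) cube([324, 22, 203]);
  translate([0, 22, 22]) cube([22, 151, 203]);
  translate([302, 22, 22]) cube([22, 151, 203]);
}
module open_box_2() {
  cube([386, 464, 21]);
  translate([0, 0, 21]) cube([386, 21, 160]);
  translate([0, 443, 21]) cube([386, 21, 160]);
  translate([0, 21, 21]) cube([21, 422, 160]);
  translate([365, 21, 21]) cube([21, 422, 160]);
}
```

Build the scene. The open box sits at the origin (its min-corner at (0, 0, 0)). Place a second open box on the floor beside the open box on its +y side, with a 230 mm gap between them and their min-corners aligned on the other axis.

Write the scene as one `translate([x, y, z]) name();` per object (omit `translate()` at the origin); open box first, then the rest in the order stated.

open_box();
translate([0, 425, 0]) open_box_2();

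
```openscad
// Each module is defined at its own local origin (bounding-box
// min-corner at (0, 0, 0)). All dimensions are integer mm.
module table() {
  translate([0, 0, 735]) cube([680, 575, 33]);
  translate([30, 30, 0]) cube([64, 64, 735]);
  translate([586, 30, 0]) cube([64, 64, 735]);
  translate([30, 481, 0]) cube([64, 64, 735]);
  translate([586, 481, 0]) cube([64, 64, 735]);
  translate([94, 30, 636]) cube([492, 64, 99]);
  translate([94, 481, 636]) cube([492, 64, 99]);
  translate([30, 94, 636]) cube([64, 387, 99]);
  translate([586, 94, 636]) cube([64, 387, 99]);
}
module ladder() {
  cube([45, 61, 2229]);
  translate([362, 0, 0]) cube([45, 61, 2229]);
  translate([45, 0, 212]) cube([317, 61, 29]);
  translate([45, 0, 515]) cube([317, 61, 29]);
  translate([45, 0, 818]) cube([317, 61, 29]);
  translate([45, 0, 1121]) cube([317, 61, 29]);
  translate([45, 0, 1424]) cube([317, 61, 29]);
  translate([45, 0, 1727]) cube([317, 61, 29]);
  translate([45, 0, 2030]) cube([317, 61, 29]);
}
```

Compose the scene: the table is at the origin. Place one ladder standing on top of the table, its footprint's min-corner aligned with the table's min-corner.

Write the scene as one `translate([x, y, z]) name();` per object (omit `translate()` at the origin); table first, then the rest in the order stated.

table();
translate([0, 0, 768]) ladder();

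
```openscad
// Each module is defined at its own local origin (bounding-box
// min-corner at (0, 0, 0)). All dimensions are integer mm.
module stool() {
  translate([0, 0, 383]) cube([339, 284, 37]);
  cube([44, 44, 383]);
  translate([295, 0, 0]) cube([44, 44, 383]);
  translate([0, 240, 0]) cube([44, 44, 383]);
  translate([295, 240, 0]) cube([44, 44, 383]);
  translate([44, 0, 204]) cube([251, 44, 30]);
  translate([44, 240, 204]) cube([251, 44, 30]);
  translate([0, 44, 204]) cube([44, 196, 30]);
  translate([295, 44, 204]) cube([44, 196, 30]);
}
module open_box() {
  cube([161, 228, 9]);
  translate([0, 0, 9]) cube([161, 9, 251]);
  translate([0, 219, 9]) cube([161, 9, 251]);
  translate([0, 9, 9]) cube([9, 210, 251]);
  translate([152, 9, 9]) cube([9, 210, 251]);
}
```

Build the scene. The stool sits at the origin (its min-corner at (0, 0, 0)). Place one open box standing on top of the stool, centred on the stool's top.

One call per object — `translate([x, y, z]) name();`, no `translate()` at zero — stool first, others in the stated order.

stool();
translate([89, 28, 420]) open_box();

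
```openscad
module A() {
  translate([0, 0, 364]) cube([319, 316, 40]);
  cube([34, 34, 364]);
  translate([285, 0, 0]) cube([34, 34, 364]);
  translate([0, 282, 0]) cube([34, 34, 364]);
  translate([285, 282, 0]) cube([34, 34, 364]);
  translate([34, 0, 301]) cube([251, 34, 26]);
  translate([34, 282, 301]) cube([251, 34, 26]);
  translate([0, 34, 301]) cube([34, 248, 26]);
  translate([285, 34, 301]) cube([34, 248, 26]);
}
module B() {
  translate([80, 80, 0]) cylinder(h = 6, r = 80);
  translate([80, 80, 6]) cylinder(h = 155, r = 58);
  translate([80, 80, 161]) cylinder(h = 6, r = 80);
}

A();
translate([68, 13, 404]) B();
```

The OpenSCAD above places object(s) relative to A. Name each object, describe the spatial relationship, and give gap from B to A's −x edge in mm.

The spool's min-x is at 68; the stool's min-x is 0; gap = 68 mm.

A is a stool. B is a spool. The spool is on top of the stool. The gap from the spool to the stool's −x edge is 68 mm.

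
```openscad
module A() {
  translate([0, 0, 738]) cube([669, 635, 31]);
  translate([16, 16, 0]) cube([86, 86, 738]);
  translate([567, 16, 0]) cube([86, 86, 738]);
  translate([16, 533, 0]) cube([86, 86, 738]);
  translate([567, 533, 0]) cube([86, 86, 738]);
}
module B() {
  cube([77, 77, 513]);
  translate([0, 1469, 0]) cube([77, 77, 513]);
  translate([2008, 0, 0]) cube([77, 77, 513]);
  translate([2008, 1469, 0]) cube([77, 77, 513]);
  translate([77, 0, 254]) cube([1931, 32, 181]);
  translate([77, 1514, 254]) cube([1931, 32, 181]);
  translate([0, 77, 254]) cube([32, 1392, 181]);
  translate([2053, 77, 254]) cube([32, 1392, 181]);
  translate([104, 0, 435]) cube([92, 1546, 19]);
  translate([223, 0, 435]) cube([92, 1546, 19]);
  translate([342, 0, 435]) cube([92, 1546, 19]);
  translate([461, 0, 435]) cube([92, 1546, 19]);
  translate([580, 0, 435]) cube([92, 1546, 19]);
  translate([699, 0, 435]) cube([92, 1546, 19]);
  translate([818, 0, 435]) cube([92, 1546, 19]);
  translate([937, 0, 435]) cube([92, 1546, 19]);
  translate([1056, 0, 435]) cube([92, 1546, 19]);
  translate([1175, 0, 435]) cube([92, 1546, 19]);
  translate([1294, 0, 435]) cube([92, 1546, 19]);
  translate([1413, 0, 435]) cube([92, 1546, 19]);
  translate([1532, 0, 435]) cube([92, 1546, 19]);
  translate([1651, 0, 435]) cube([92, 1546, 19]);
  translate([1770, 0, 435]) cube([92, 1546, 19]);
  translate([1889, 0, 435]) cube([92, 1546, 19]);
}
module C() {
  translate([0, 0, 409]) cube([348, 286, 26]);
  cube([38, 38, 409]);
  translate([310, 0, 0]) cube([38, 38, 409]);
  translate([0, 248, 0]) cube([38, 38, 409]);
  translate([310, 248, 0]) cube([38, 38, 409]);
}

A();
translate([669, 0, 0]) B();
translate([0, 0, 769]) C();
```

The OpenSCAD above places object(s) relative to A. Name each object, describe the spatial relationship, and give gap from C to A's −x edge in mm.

A is a table. B is a bed frame. C is a stool. The bed frame is against the table's +x side, with their −y faces flush. The stool is on top of the table. The gap from the stool to the table's −x edge is 0 mm.

The stool's min-x is at 0; the table's min-x is 0; gap = 0 mm.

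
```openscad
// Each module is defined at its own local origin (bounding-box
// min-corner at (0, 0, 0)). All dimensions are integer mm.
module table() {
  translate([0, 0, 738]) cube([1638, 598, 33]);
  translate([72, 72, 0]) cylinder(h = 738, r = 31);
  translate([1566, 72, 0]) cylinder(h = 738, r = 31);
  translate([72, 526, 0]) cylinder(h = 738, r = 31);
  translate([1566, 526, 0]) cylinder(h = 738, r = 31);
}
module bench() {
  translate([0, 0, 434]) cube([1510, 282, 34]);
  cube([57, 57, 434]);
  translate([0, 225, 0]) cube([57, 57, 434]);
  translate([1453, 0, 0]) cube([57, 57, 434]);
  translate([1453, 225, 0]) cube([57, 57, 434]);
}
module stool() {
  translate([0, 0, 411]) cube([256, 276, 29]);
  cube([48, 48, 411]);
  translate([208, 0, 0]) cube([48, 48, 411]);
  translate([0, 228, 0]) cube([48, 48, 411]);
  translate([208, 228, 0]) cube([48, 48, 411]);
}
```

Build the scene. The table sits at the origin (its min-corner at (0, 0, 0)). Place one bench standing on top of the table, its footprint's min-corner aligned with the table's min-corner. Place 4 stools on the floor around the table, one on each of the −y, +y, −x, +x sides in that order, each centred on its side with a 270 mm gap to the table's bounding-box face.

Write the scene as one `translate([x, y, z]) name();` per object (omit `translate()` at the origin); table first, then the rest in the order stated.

table();
translate([0, 0, 771]) bench();
translate([691, -546, 0]) stool();
translate([691, 868, 0]) stool();
translate([-526, 161, 0]) stool();
translate([1908, 161, 0]) stool();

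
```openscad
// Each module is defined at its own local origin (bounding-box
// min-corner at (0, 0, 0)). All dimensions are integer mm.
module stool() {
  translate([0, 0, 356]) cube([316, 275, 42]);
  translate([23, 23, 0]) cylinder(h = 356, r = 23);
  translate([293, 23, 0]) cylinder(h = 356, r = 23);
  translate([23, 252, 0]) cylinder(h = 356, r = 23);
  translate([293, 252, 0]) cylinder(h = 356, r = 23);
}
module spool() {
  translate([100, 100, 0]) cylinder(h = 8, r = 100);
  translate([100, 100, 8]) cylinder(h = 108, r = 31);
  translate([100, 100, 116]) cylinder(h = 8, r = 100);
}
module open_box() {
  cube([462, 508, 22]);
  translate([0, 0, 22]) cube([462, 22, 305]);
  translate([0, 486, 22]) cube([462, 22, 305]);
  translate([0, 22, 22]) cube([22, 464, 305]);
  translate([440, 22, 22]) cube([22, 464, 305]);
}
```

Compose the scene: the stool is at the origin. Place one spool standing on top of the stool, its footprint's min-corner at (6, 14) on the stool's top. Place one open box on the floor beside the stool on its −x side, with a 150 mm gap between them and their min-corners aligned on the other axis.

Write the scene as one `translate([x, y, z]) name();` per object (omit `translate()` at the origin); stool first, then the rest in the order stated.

stool();
translate([6, 14, 398]) spool();
translate([-612, 0, 0]) open_box();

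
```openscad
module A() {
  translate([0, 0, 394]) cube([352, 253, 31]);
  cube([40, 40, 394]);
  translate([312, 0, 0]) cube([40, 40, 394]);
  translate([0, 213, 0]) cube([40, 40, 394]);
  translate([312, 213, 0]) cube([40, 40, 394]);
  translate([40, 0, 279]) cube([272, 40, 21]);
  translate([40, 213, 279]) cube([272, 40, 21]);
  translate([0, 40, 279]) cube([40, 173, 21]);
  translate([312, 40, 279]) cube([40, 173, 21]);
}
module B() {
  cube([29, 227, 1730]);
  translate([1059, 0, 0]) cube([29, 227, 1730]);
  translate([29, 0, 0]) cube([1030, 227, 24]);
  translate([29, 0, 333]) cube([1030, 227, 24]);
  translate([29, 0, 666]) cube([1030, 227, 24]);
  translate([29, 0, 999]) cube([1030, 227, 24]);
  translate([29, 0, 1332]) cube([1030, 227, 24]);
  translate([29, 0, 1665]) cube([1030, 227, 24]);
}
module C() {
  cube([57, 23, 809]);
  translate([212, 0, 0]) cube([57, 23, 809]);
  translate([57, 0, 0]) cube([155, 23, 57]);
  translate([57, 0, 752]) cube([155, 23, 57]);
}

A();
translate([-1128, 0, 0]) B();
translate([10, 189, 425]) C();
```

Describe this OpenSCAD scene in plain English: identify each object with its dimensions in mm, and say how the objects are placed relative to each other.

A is a four-legged stool. The seat is 352×253 mm, 31 mm thick, top at z = 425 mm. It stands on four square legs, each 40×40 mm in cross-section, from z = 0 to the seat underside, each flush with a corner of the seat. Four stretchers, 40 mm wide and 21 mm tall, connect adjacent legs with their undersides at z = 279 mm, each running between the inner faces of the legs it joins and aligned with the legs' outer faces on the other axis.

B is a bookshelf 1088 mm wide overall, 227 mm deep and 1730 mm tall. The two sides are 29 mm thick vertical panels. 6 horizontal shelves of 24 mm thickness span between the inner faces of the sides; the lowest shelf sits on the floor and shelves are stacked with a clear vertical gap of 309 mm between each pair.

C is a picture frame with a 155×695 mm rectangular opening (x by z) and a uniform 57 mm border on every side. Frame depth is 23 mm along y. It is built from two vertical stiles running the full outside height and two horizontal rails spanning the gap between the stiles.

The bookshelf is on the floor beside the stool on its −x side. The picture frame is on top of the stool.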